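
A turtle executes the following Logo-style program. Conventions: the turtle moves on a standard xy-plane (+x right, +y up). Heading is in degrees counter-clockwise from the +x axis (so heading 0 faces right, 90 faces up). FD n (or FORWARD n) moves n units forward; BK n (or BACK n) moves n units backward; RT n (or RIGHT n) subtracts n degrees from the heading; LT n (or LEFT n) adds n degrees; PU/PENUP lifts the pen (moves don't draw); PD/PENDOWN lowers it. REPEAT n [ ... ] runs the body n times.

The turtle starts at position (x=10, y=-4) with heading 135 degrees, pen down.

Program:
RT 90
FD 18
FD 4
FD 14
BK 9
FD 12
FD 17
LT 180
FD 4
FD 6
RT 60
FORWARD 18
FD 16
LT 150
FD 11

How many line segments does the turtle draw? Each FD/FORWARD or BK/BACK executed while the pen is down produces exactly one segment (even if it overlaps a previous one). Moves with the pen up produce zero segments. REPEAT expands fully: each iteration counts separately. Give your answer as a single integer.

Answer: 11

Derivation:
Executing turtle program step by step:
Start: pos=(10,-4), heading=135, pen down
RT 90: heading 135 -> 45
FD 18: (10,-4) -> (22.728,8.728) [heading=45, draw]
FD 4: (22.728,8.728) -> (25.556,11.556) [heading=45, draw]
FD 14: (25.556,11.556) -> (35.456,21.456) [heading=45, draw]
BK 9: (35.456,21.456) -> (29.092,15.092) [heading=45, draw]
FD 12: (29.092,15.092) -> (37.577,23.577) [heading=45, draw]
FD 17: (37.577,23.577) -> (49.598,35.598) [heading=45, draw]
LT 180: heading 45 -> 225
FD 4: (49.598,35.598) -> (46.77,32.77) [heading=225, draw]
FD 6: (46.77,32.77) -> (42.527,28.527) [heading=225, draw]
RT 60: heading 225 -> 165
FD 18: (42.527,28.527) -> (25.14,33.186) [heading=165, draw]
FD 16: (25.14,33.186) -> (9.685,37.327) [heading=165, draw]
LT 150: heading 165 -> 315
FD 11: (9.685,37.327) -> (17.464,29.549) [heading=315, draw]
Final: pos=(17.464,29.549), heading=315, 11 segment(s) drawn
Segments drawn: 11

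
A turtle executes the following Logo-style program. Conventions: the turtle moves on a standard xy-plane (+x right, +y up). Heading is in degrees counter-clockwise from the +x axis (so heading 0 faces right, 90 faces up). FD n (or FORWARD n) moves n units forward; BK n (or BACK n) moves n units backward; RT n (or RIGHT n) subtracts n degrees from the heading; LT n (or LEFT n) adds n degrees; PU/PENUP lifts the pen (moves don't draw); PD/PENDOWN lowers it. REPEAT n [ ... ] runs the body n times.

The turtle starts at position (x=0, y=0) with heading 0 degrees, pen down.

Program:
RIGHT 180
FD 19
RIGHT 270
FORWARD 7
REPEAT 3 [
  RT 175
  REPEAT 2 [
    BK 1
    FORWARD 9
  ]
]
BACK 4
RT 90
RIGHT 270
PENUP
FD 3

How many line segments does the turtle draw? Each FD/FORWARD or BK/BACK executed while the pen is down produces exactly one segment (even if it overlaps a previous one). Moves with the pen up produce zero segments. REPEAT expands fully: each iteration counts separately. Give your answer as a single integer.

Executing turtle program step by step:
Start: pos=(0,0), heading=0, pen down
RT 180: heading 0 -> 180
FD 19: (0,0) -> (-19,0) [heading=180, draw]
RT 270: heading 180 -> 270
FD 7: (-19,0) -> (-19,-7) [heading=270, draw]
REPEAT 3 [
  -- iteration 1/3 --
  RT 175: heading 270 -> 95
  REPEAT 2 [
    -- iteration 1/2 --
    BK 1: (-19,-7) -> (-18.913,-7.996) [heading=95, draw]
    FD 9: (-18.913,-7.996) -> (-19.697,0.97) [heading=95, draw]
    -- iteration 2/2 --
    BK 1: (-19.697,0.97) -> (-19.61,-0.027) [heading=95, draw]
    FD 9: (-19.61,-0.027) -> (-20.394,8.939) [heading=95, draw]
  ]
  -- iteration 2/3 --
  RT 175: heading 95 -> 280
  REPEAT 2 [
    -- iteration 1/2 --
    BK 1: (-20.394,8.939) -> (-20.568,9.924) [heading=280, draw]
    FD 9: (-20.568,9.924) -> (-19.005,1.061) [heading=280, draw]
    -- iteration 2/2 --
    BK 1: (-19.005,1.061) -> (-19.179,2.045) [heading=280, draw]
    FD 9: (-19.179,2.045) -> (-17.616,-6.818) [heading=280, draw]
  ]
  -- iteration 3/3 --
  RT 175: heading 280 -> 105
  REPEAT 2 [
    -- iteration 1/2 --
    BK 1: (-17.616,-6.818) -> (-17.357,-7.784) [heading=105, draw]
    FD 9: (-17.357,-7.784) -> (-19.687,0.91) [heading=105, draw]
    -- iteration 2/2 --
    BK 1: (-19.687,0.91) -> (-19.428,-0.056) [heading=105, draw]
    FD 9: (-19.428,-0.056) -> (-21.757,8.637) [heading=105, draw]
  ]
]
BK 4: (-21.757,8.637) -> (-20.722,4.773) [heading=105, draw]
RT 90: heading 105 -> 15
RT 270: heading 15 -> 105
PU: pen up
FD 3: (-20.722,4.773) -> (-21.498,7.671) [heading=105, move]
Final: pos=(-21.498,7.671), heading=105, 15 segment(s) drawn
Segments drawn: 15

Answer: 15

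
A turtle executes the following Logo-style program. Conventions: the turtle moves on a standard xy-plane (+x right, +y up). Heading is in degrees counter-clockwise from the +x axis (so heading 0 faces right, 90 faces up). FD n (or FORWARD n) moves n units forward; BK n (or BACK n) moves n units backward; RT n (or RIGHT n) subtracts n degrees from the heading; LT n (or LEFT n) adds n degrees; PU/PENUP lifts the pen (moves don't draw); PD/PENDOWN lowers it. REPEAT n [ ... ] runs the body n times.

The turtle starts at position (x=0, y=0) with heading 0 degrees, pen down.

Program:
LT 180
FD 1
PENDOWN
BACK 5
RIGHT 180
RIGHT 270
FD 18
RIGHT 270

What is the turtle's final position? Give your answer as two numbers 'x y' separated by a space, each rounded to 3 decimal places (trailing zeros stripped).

Answer: 4 18

Derivation:
Executing turtle program step by step:
Start: pos=(0,0), heading=0, pen down
LT 180: heading 0 -> 180
FD 1: (0,0) -> (-1,0) [heading=180, draw]
PD: pen down
BK 5: (-1,0) -> (4,0) [heading=180, draw]
RT 180: heading 180 -> 0
RT 270: heading 0 -> 90
FD 18: (4,0) -> (4,18) [heading=90, draw]
RT 270: heading 90 -> 180
Final: pos=(4,18), heading=180, 3 segment(s) drawn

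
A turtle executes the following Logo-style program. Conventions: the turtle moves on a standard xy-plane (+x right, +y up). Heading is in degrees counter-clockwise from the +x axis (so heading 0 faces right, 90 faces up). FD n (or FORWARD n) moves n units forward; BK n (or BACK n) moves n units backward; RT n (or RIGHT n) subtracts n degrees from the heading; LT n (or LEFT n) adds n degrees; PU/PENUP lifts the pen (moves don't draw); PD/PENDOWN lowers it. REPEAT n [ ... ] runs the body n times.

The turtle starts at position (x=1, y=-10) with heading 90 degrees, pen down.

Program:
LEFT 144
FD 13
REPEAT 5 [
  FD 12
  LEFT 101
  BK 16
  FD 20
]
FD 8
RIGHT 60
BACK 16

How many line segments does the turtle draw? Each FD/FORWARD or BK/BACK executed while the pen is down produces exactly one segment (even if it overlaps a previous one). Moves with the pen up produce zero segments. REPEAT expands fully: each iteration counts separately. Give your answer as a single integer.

Executing turtle program step by step:
Start: pos=(1,-10), heading=90, pen down
LT 144: heading 90 -> 234
FD 13: (1,-10) -> (-6.641,-20.517) [heading=234, draw]
REPEAT 5 [
  -- iteration 1/5 --
  FD 12: (-6.641,-20.517) -> (-13.695,-30.225) [heading=234, draw]
  LT 101: heading 234 -> 335
  BK 16: (-13.695,-30.225) -> (-28.196,-23.464) [heading=335, draw]
  FD 20: (-28.196,-23.464) -> (-10.069,-31.916) [heading=335, draw]
  -- iteration 2/5 --
  FD 12: (-10.069,-31.916) -> (0.806,-36.987) [heading=335, draw]
  LT 101: heading 335 -> 76
  BK 16: (0.806,-36.987) -> (-3.064,-52.512) [heading=76, draw]
  FD 20: (-3.064,-52.512) -> (1.774,-33.106) [heading=76, draw]
  -- iteration 3/5 --
  FD 12: (1.774,-33.106) -> (4.677,-21.463) [heading=76, draw]
  LT 101: heading 76 -> 177
  BK 16: (4.677,-21.463) -> (20.655,-22.3) [heading=177, draw]
  FD 20: (20.655,-22.3) -> (0.683,-21.253) [heading=177, draw]
  -- iteration 4/5 --
  FD 12: (0.683,-21.253) -> (-11.301,-20.625) [heading=177, draw]
  LT 101: heading 177 -> 278
  BK 16: (-11.301,-20.625) -> (-13.528,-4.781) [heading=278, draw]
  FD 20: (-13.528,-4.781) -> (-10.744,-24.586) [heading=278, draw]
  -- iteration 5/5 --
  FD 12: (-10.744,-24.586) -> (-9.074,-36.469) [heading=278, draw]
  LT 101: heading 278 -> 19
  BK 16: (-9.074,-36.469) -> (-24.203,-41.679) [heading=19, draw]
  FD 20: (-24.203,-41.679) -> (-5.292,-35.167) [heading=19, draw]
]
FD 8: (-5.292,-35.167) -> (2.272,-32.563) [heading=19, draw]
RT 60: heading 19 -> 319
BK 16: (2.272,-32.563) -> (-9.803,-22.066) [heading=319, draw]
Final: pos=(-9.803,-22.066), heading=319, 18 segment(s) drawn
Segments drawn: 18

Answer: 18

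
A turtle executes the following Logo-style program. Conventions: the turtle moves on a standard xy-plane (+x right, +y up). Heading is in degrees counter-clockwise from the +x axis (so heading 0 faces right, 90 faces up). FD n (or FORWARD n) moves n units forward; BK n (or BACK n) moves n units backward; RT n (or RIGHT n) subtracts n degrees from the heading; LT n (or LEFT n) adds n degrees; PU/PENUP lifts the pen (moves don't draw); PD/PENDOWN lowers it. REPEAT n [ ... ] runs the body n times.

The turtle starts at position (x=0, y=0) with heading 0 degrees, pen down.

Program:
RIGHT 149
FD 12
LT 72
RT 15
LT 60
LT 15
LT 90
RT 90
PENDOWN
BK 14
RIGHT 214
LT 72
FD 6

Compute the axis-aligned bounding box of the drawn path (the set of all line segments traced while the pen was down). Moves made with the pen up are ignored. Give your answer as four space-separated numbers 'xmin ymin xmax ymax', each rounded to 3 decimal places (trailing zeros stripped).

Answer: -29.276 -6.18 0 0

Derivation:
Executing turtle program step by step:
Start: pos=(0,0), heading=0, pen down
RT 149: heading 0 -> 211
FD 12: (0,0) -> (-10.286,-6.18) [heading=211, draw]
LT 72: heading 211 -> 283
RT 15: heading 283 -> 268
LT 60: heading 268 -> 328
LT 15: heading 328 -> 343
LT 90: heading 343 -> 73
RT 90: heading 73 -> 343
PD: pen down
BK 14: (-10.286,-6.18) -> (-23.674,-2.087) [heading=343, draw]
RT 214: heading 343 -> 129
LT 72: heading 129 -> 201
FD 6: (-23.674,-2.087) -> (-29.276,-4.237) [heading=201, draw]
Final: pos=(-29.276,-4.237), heading=201, 3 segment(s) drawn

Segment endpoints: x in {-29.276, -23.674, -10.286, 0}, y in {-6.18, -4.237, -2.087, 0}
xmin=-29.276, ymin=-6.18, xmax=0, ymax=0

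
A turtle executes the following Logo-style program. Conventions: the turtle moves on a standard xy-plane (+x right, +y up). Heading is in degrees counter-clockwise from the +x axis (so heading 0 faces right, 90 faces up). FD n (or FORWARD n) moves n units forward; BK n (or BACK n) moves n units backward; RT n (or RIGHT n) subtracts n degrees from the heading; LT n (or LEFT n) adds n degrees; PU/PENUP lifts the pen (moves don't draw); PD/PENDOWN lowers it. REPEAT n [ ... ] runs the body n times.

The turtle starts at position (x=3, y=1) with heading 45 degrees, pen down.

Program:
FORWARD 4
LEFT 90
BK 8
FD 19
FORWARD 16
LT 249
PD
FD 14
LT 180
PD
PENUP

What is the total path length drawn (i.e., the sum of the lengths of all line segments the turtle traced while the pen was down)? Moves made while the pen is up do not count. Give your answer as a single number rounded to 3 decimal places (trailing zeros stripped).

Executing turtle program step by step:
Start: pos=(3,1), heading=45, pen down
FD 4: (3,1) -> (5.828,3.828) [heading=45, draw]
LT 90: heading 45 -> 135
BK 8: (5.828,3.828) -> (11.485,-1.828) [heading=135, draw]
FD 19: (11.485,-1.828) -> (-1.95,11.607) [heading=135, draw]
FD 16: (-1.95,11.607) -> (-13.263,22.92) [heading=135, draw]
LT 249: heading 135 -> 24
PD: pen down
FD 14: (-13.263,22.92) -> (-0.474,28.615) [heading=24, draw]
LT 180: heading 24 -> 204
PD: pen down
PU: pen up
Final: pos=(-0.474,28.615), heading=204, 5 segment(s) drawn

Segment lengths:
  seg 1: (3,1) -> (5.828,3.828), length = 4
  seg 2: (5.828,3.828) -> (11.485,-1.828), length = 8
  seg 3: (11.485,-1.828) -> (-1.95,11.607), length = 19
  seg 4: (-1.95,11.607) -> (-13.263,22.92), length = 16
  seg 5: (-13.263,22.92) -> (-0.474,28.615), length = 14
Total = 61

Answer: 61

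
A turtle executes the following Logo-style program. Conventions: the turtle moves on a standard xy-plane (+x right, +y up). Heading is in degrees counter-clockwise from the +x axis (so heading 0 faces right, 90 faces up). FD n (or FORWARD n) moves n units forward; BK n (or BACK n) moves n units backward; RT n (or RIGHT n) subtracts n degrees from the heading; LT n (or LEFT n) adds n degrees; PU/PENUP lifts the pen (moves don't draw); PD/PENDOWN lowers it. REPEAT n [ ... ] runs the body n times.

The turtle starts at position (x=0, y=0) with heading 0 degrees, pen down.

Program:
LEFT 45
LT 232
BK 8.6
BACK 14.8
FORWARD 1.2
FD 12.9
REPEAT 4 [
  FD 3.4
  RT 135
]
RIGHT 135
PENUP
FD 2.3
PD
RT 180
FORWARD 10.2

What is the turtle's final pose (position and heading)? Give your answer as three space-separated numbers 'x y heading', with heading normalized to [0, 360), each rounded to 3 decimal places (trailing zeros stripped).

Answer: -8.342 10.548 142

Derivation:
Executing turtle program step by step:
Start: pos=(0,0), heading=0, pen down
LT 45: heading 0 -> 45
LT 232: heading 45 -> 277
BK 8.6: (0,0) -> (-1.048,8.536) [heading=277, draw]
BK 14.8: (-1.048,8.536) -> (-2.852,23.226) [heading=277, draw]
FD 1.2: (-2.852,23.226) -> (-2.705,22.035) [heading=277, draw]
FD 12.9: (-2.705,22.035) -> (-1.133,9.231) [heading=277, draw]
REPEAT 4 [
  -- iteration 1/4 --
  FD 3.4: (-1.133,9.231) -> (-0.719,5.856) [heading=277, draw]
  RT 135: heading 277 -> 142
  -- iteration 2/4 --
  FD 3.4: (-0.719,5.856) -> (-3.398,7.949) [heading=142, draw]
  RT 135: heading 142 -> 7
  -- iteration 3/4 --
  FD 3.4: (-3.398,7.949) -> (-0.024,8.364) [heading=7, draw]
  RT 135: heading 7 -> 232
  -- iteration 4/4 --
  FD 3.4: (-0.024,8.364) -> (-2.117,5.684) [heading=232, draw]
  RT 135: heading 232 -> 97
]
RT 135: heading 97 -> 322
PU: pen up
FD 2.3: (-2.117,5.684) -> (-0.304,4.268) [heading=322, move]
PD: pen down
RT 180: heading 322 -> 142
FD 10.2: (-0.304,4.268) -> (-8.342,10.548) [heading=142, draw]
Final: pos=(-8.342,10.548), heading=142, 9 segment(s) drawn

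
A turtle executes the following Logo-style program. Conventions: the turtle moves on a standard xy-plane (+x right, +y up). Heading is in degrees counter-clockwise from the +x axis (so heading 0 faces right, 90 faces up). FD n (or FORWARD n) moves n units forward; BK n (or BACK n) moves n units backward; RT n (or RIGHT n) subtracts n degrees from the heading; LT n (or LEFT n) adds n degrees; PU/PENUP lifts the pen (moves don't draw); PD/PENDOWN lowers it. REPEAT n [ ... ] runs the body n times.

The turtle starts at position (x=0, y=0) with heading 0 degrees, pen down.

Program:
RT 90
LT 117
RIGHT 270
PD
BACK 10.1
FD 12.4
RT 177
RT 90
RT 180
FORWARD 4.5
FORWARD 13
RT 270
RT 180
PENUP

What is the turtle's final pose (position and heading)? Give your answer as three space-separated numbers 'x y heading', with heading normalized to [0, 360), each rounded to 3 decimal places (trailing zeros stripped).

Executing turtle program step by step:
Start: pos=(0,0), heading=0, pen down
RT 90: heading 0 -> 270
LT 117: heading 270 -> 27
RT 270: heading 27 -> 117
PD: pen down
BK 10.1: (0,0) -> (4.585,-8.999) [heading=117, draw]
FD 12.4: (4.585,-8.999) -> (-1.044,2.049) [heading=117, draw]
RT 177: heading 117 -> 300
RT 90: heading 300 -> 210
RT 180: heading 210 -> 30
FD 4.5: (-1.044,2.049) -> (2.853,4.299) [heading=30, draw]
FD 13: (2.853,4.299) -> (14.111,10.799) [heading=30, draw]
RT 270: heading 30 -> 120
RT 180: heading 120 -> 300
PU: pen up
Final: pos=(14.111,10.799), heading=300, 4 segment(s) drawn

Answer: 14.111 10.799 300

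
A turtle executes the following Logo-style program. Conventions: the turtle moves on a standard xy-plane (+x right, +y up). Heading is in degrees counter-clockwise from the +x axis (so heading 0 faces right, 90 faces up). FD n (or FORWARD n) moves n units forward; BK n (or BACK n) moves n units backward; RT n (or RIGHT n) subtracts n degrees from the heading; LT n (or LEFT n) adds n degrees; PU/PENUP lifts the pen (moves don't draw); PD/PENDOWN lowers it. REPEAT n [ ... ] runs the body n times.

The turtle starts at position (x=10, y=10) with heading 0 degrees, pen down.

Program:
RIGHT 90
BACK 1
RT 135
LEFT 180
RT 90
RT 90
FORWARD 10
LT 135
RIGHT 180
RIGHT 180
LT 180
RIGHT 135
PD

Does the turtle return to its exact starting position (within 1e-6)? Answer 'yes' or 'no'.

Executing turtle program step by step:
Start: pos=(10,10), heading=0, pen down
RT 90: heading 0 -> 270
BK 1: (10,10) -> (10,11) [heading=270, draw]
RT 135: heading 270 -> 135
LT 180: heading 135 -> 315
RT 90: heading 315 -> 225
RT 90: heading 225 -> 135
FD 10: (10,11) -> (2.929,18.071) [heading=135, draw]
LT 135: heading 135 -> 270
RT 180: heading 270 -> 90
RT 180: heading 90 -> 270
LT 180: heading 270 -> 90
RT 135: heading 90 -> 315
PD: pen down
Final: pos=(2.929,18.071), heading=315, 2 segment(s) drawn

Start position: (10, 10)
Final position: (2.929, 18.071)
Distance = 10.73; >= 1e-6 -> NOT closed

Answer: no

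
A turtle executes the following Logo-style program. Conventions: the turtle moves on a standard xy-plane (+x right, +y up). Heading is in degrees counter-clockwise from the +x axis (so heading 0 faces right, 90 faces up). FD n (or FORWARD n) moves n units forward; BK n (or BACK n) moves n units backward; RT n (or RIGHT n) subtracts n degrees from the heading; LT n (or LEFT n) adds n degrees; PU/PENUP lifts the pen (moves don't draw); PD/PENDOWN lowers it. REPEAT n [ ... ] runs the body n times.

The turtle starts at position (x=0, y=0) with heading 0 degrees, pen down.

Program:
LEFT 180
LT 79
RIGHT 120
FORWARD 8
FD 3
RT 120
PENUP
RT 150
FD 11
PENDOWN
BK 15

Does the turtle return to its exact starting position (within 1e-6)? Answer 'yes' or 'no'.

Executing turtle program step by step:
Start: pos=(0,0), heading=0, pen down
LT 180: heading 0 -> 180
LT 79: heading 180 -> 259
RT 120: heading 259 -> 139
FD 8: (0,0) -> (-6.038,5.248) [heading=139, draw]
FD 3: (-6.038,5.248) -> (-8.302,7.217) [heading=139, draw]
RT 120: heading 139 -> 19
PU: pen up
RT 150: heading 19 -> 229
FD 11: (-8.302,7.217) -> (-15.518,-1.085) [heading=229, move]
PD: pen down
BK 15: (-15.518,-1.085) -> (-5.678,10.235) [heading=229, draw]
Final: pos=(-5.678,10.235), heading=229, 3 segment(s) drawn

Start position: (0, 0)
Final position: (-5.678, 10.235)
Distance = 11.705; >= 1e-6 -> NOT closed

Answer: no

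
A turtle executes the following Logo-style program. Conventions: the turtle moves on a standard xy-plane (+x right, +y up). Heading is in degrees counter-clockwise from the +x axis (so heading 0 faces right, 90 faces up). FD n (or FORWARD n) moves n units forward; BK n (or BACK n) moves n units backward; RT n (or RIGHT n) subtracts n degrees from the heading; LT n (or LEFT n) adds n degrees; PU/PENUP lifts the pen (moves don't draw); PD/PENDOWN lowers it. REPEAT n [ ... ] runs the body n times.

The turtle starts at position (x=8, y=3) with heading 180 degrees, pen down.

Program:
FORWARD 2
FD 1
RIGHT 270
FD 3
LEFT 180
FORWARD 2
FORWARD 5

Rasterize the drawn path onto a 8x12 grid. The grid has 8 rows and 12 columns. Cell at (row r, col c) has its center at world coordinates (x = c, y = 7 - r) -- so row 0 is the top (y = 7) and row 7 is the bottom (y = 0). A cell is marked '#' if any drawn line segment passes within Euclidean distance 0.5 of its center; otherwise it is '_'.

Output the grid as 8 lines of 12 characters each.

Answer: _____#______
_____#______
_____#______
_____#______
_____####___
_____#______
_____#______
_____#______

Derivation:
Segment 0: (8,3) -> (6,3)
Segment 1: (6,3) -> (5,3)
Segment 2: (5,3) -> (5,0)
Segment 3: (5,0) -> (5,2)
Segment 4: (5,2) -> (5,7)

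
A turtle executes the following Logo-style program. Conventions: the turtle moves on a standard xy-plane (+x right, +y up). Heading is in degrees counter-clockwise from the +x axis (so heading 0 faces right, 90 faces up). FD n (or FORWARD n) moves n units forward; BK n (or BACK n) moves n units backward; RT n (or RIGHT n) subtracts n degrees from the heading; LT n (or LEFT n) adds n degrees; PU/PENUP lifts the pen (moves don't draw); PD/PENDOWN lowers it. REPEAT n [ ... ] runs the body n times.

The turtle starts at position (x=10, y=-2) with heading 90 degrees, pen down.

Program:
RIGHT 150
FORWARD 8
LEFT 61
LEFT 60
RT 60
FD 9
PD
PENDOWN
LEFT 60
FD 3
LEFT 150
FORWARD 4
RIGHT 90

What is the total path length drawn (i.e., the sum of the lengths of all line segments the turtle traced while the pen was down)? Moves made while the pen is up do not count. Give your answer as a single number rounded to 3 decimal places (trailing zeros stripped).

Executing turtle program step by step:
Start: pos=(10,-2), heading=90, pen down
RT 150: heading 90 -> 300
FD 8: (10,-2) -> (14,-8.928) [heading=300, draw]
LT 61: heading 300 -> 1
LT 60: heading 1 -> 61
RT 60: heading 61 -> 1
FD 9: (14,-8.928) -> (22.999,-8.771) [heading=1, draw]
PD: pen down
PD: pen down
LT 60: heading 1 -> 61
FD 3: (22.999,-8.771) -> (24.453,-6.147) [heading=61, draw]
LT 150: heading 61 -> 211
FD 4: (24.453,-6.147) -> (21.024,-8.207) [heading=211, draw]
RT 90: heading 211 -> 121
Final: pos=(21.024,-8.207), heading=121, 4 segment(s) drawn

Segment lengths:
  seg 1: (10,-2) -> (14,-8.928), length = 8
  seg 2: (14,-8.928) -> (22.999,-8.771), length = 9
  seg 3: (22.999,-8.771) -> (24.453,-6.147), length = 3
  seg 4: (24.453,-6.147) -> (21.024,-8.207), length = 4
Total = 24

Answer: 24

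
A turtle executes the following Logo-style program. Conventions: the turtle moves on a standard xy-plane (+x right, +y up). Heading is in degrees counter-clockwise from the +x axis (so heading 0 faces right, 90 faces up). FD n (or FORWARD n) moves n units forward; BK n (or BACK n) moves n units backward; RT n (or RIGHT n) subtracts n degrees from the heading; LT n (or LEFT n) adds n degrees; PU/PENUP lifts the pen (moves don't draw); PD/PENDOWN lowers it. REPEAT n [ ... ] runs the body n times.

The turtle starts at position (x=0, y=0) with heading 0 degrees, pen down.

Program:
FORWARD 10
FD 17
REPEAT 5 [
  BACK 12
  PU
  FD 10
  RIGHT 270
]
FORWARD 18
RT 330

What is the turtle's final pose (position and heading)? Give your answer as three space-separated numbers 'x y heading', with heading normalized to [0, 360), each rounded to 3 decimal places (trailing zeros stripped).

Executing turtle program step by step:
Start: pos=(0,0), heading=0, pen down
FD 10: (0,0) -> (10,0) [heading=0, draw]
FD 17: (10,0) -> (27,0) [heading=0, draw]
REPEAT 5 [
  -- iteration 1/5 --
  BK 12: (27,0) -> (15,0) [heading=0, draw]
  PU: pen up
  FD 10: (15,0) -> (25,0) [heading=0, move]
  RT 270: heading 0 -> 90
  -- iteration 2/5 --
  BK 12: (25,0) -> (25,-12) [heading=90, move]
  PU: pen up
  FD 10: (25,-12) -> (25,-2) [heading=90, move]
  RT 270: heading 90 -> 180
  -- iteration 3/5 --
  BK 12: (25,-2) -> (37,-2) [heading=180, move]
  PU: pen up
  FD 10: (37,-2) -> (27,-2) [heading=180, move]
  RT 270: heading 180 -> 270
  -- iteration 4/5 --
  BK 12: (27,-2) -> (27,10) [heading=270, move]
  PU: pen up
  FD 10: (27,10) -> (27,0) [heading=270, move]
  RT 270: heading 270 -> 0
  -- iteration 5/5 --
  BK 12: (27,0) -> (15,0) [heading=0, move]
  PU: pen up
  FD 10: (15,0) -> (25,0) [heading=0, move]
  RT 270: heading 0 -> 90
]
FD 18: (25,0) -> (25,18) [heading=90, move]
RT 330: heading 90 -> 120
Final: pos=(25,18), heading=120, 3 segment(s) drawn

Answer: 25 18 120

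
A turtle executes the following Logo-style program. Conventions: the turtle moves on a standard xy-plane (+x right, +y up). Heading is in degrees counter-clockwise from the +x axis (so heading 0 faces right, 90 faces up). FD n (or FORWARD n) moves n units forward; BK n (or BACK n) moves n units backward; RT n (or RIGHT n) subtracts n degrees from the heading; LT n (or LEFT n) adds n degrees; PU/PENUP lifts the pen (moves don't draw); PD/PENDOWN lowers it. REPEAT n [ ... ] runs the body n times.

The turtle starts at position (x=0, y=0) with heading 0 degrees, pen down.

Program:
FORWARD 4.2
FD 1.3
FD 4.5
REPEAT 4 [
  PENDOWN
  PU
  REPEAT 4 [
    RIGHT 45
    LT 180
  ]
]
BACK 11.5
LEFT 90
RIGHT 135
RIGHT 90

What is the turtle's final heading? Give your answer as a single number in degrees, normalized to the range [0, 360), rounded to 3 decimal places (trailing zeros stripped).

Executing turtle program step by step:
Start: pos=(0,0), heading=0, pen down
FD 4.2: (0,0) -> (4.2,0) [heading=0, draw]
FD 1.3: (4.2,0) -> (5.5,0) [heading=0, draw]
FD 4.5: (5.5,0) -> (10,0) [heading=0, draw]
REPEAT 4 [
  -- iteration 1/4 --
  PD: pen down
  PU: pen up
  REPEAT 4 [
    -- iteration 1/4 --
    RT 45: heading 0 -> 315
    LT 180: heading 315 -> 135
    -- iteration 2/4 --
    RT 45: heading 135 -> 90
    LT 180: heading 90 -> 270
    -- iteration 3/4 --
    RT 45: heading 270 -> 225
    LT 180: heading 225 -> 45
    -- iteration 4/4 --
    RT 45: heading 45 -> 0
    LT 180: heading 0 -> 180
  ]
  -- iteration 2/4 --
  PD: pen down
  PU: pen up
  REPEAT 4 [
    -- iteration 1/4 --
    RT 45: heading 180 -> 135
    LT 180: heading 135 -> 315
    -- iteration 2/4 --
    RT 45: heading 315 -> 270
    LT 180: heading 270 -> 90
    -- iteration 3/4 --
    RT 45: heading 90 -> 45
    LT 180: heading 45 -> 225
    -- iteration 4/4 --
    RT 45: heading 225 -> 180
    LT 180: heading 180 -> 0
  ]
  -- iteration 3/4 --
  PD: pen down
  PU: pen up
  REPEAT 4 [
    -- iteration 1/4 --
    RT 45: heading 0 -> 315
    LT 180: heading 315 -> 135
    -- iteration 2/4 --
    RT 45: heading 135 -> 90
    LT 180: heading 90 -> 270
    -- iteration 3/4 --
    RT 45: heading 270 -> 225
    LT 180: heading 225 -> 45
    -- iteration 4/4 --
    RT 45: heading 45 -> 0
    LT 180: heading 0 -> 180
  ]
  -- iteration 4/4 --
  PD: pen down
  PU: pen up
  REPEAT 4 [
    -- iteration 1/4 --
    RT 45: heading 180 -> 135
    LT 180: heading 135 -> 315
    -- iteration 2/4 --
    RT 45: heading 315 -> 270
    LT 180: heading 270 -> 90
    -- iteration 3/4 --
    RT 45: heading 90 -> 45
    LT 180: heading 45 -> 225
    -- iteration 4/4 --
    RT 45: heading 225 -> 180
    LT 180: heading 180 -> 0
  ]
]
BK 11.5: (10,0) -> (-1.5,0) [heading=0, move]
LT 90: heading 0 -> 90
RT 135: heading 90 -> 315
RT 90: heading 315 -> 225
Final: pos=(-1.5,0), heading=225, 3 segment(s) drawn

Answer: 225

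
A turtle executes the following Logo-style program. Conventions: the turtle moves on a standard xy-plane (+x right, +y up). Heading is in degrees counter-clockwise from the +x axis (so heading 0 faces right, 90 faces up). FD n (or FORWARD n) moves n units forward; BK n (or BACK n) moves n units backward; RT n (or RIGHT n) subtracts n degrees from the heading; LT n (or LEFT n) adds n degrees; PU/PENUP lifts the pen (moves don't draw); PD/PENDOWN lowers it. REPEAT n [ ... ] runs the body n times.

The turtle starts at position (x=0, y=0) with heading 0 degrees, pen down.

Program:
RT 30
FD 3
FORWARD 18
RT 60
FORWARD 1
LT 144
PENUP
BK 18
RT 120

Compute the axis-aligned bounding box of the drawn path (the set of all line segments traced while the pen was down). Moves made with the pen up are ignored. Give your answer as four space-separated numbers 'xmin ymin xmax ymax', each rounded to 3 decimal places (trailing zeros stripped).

Answer: 0 -11.5 18.187 0

Derivation:
Executing turtle program step by step:
Start: pos=(0,0), heading=0, pen down
RT 30: heading 0 -> 330
FD 3: (0,0) -> (2.598,-1.5) [heading=330, draw]
FD 18: (2.598,-1.5) -> (18.187,-10.5) [heading=330, draw]
RT 60: heading 330 -> 270
FD 1: (18.187,-10.5) -> (18.187,-11.5) [heading=270, draw]
LT 144: heading 270 -> 54
PU: pen up
BK 18: (18.187,-11.5) -> (7.606,-26.062) [heading=54, move]
RT 120: heading 54 -> 294
Final: pos=(7.606,-26.062), heading=294, 3 segment(s) drawn

Segment endpoints: x in {0, 2.598, 18.187}, y in {-11.5, -10.5, -1.5, 0}
xmin=0, ymin=-11.5, xmax=18.187, ymax=0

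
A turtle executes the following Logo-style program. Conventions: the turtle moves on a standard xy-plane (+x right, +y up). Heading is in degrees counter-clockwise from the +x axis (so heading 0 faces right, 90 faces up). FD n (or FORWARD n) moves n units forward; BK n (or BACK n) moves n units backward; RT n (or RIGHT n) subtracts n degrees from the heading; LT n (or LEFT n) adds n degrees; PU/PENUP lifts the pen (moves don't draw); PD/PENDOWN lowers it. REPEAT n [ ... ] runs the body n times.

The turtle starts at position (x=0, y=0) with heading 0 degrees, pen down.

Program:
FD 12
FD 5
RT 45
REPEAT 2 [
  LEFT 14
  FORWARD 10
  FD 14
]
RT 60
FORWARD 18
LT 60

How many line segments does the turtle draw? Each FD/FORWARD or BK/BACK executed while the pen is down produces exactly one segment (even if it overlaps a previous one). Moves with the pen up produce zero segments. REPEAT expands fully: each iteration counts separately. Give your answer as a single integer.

Executing turtle program step by step:
Start: pos=(0,0), heading=0, pen down
FD 12: (0,0) -> (12,0) [heading=0, draw]
FD 5: (12,0) -> (17,0) [heading=0, draw]
RT 45: heading 0 -> 315
REPEAT 2 [
  -- iteration 1/2 --
  LT 14: heading 315 -> 329
  FD 10: (17,0) -> (25.572,-5.15) [heading=329, draw]
  FD 14: (25.572,-5.15) -> (37.572,-12.361) [heading=329, draw]
  -- iteration 2/2 --
  LT 14: heading 329 -> 343
  FD 10: (37.572,-12.361) -> (47.135,-15.285) [heading=343, draw]
  FD 14: (47.135,-15.285) -> (60.523,-19.378) [heading=343, draw]
]
RT 60: heading 343 -> 283
FD 18: (60.523,-19.378) -> (64.572,-36.916) [heading=283, draw]
LT 60: heading 283 -> 343
Final: pos=(64.572,-36.916), heading=343, 7 segment(s) drawn
Segments drawn: 7

Answer: 7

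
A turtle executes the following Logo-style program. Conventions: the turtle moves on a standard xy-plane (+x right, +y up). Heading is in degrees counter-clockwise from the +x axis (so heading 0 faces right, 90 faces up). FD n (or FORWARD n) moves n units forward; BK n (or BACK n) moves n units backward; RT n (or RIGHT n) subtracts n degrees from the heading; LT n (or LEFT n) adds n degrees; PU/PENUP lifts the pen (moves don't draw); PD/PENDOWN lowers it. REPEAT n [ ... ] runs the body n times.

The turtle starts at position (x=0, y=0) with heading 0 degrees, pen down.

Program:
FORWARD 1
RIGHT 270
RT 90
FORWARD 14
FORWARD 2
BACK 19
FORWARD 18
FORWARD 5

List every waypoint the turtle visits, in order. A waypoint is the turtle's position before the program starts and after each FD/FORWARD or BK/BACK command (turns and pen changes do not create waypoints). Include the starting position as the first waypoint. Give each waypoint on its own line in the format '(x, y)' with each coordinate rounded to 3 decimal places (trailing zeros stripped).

Executing turtle program step by step:
Start: pos=(0,0), heading=0, pen down
FD 1: (0,0) -> (1,0) [heading=0, draw]
RT 270: heading 0 -> 90
RT 90: heading 90 -> 0
FD 14: (1,0) -> (15,0) [heading=0, draw]
FD 2: (15,0) -> (17,0) [heading=0, draw]
BK 19: (17,0) -> (-2,0) [heading=0, draw]
FD 18: (-2,0) -> (16,0) [heading=0, draw]
FD 5: (16,0) -> (21,0) [heading=0, draw]
Final: pos=(21,0), heading=0, 6 segment(s) drawn
Waypoints (7 total):
(0, 0)
(1, 0)
(15, 0)
(17, 0)
(-2, 0)
(16, 0)
(21, 0)

Answer: (0, 0)
(1, 0)
(15, 0)
(17, 0)
(-2, 0)
(16, 0)
(21, 0)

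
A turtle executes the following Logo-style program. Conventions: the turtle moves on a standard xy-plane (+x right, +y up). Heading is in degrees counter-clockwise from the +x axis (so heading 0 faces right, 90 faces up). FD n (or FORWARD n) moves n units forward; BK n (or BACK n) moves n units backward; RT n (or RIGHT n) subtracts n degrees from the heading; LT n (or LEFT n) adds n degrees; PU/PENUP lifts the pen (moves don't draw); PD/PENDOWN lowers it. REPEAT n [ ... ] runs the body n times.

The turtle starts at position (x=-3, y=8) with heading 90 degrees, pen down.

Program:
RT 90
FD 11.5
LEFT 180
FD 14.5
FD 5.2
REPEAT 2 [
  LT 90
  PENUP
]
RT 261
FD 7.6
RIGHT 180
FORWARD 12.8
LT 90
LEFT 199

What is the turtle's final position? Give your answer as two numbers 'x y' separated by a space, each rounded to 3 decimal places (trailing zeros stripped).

Executing turtle program step by step:
Start: pos=(-3,8), heading=90, pen down
RT 90: heading 90 -> 0
FD 11.5: (-3,8) -> (8.5,8) [heading=0, draw]
LT 180: heading 0 -> 180
FD 14.5: (8.5,8) -> (-6,8) [heading=180, draw]
FD 5.2: (-6,8) -> (-11.2,8) [heading=180, draw]
REPEAT 2 [
  -- iteration 1/2 --
  LT 90: heading 180 -> 270
  PU: pen up
  -- iteration 2/2 --
  LT 90: heading 270 -> 0
  PU: pen up
]
RT 261: heading 0 -> 99
FD 7.6: (-11.2,8) -> (-12.389,15.506) [heading=99, move]
RT 180: heading 99 -> 279
FD 12.8: (-12.389,15.506) -> (-10.387,2.864) [heading=279, move]
LT 90: heading 279 -> 9
LT 199: heading 9 -> 208
Final: pos=(-10.387,2.864), heading=208, 3 segment(s) drawn

Answer: -10.387 2.864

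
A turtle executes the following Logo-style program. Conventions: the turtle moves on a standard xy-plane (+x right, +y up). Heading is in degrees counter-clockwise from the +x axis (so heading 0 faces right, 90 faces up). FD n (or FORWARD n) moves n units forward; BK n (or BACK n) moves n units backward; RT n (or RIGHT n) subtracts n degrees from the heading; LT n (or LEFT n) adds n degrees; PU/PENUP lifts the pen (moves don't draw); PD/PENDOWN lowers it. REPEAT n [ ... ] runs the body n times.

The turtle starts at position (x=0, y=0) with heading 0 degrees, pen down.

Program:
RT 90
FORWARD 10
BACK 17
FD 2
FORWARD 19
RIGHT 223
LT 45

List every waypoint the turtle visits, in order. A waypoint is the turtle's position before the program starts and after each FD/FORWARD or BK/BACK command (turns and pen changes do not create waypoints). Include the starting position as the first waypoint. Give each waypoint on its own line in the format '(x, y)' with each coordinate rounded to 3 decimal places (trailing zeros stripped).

Executing turtle program step by step:
Start: pos=(0,0), heading=0, pen down
RT 90: heading 0 -> 270
FD 10: (0,0) -> (0,-10) [heading=270, draw]
BK 17: (0,-10) -> (0,7) [heading=270, draw]
FD 2: (0,7) -> (0,5) [heading=270, draw]
FD 19: (0,5) -> (0,-14) [heading=270, draw]
RT 223: heading 270 -> 47
LT 45: heading 47 -> 92
Final: pos=(0,-14), heading=92, 4 segment(s) drawn
Waypoints (5 total):
(0, 0)
(0, -10)
(0, 7)
(0, 5)
(0, -14)

Answer: (0, 0)
(0, -10)
(0, 7)
(0, 5)
(0, -14)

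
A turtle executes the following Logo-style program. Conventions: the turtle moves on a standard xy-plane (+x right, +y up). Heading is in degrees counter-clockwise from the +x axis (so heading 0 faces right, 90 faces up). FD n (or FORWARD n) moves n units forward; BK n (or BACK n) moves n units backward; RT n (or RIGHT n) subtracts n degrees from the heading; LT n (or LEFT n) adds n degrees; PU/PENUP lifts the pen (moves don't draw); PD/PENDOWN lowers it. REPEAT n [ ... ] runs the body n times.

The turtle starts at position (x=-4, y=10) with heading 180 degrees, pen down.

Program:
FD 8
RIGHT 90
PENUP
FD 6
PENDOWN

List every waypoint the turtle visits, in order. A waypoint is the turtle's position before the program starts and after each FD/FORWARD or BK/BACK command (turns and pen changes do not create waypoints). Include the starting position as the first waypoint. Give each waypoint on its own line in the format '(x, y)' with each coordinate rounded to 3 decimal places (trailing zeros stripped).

Answer: (-4, 10)
(-12, 10)
(-12, 16)

Derivation:
Executing turtle program step by step:
Start: pos=(-4,10), heading=180, pen down
FD 8: (-4,10) -> (-12,10) [heading=180, draw]
RT 90: heading 180 -> 90
PU: pen up
FD 6: (-12,10) -> (-12,16) [heading=90, move]
PD: pen down
Final: pos=(-12,16), heading=90, 1 segment(s) drawn
Waypoints (3 total):
(-4, 10)
(-12, 10)
(-12, 16)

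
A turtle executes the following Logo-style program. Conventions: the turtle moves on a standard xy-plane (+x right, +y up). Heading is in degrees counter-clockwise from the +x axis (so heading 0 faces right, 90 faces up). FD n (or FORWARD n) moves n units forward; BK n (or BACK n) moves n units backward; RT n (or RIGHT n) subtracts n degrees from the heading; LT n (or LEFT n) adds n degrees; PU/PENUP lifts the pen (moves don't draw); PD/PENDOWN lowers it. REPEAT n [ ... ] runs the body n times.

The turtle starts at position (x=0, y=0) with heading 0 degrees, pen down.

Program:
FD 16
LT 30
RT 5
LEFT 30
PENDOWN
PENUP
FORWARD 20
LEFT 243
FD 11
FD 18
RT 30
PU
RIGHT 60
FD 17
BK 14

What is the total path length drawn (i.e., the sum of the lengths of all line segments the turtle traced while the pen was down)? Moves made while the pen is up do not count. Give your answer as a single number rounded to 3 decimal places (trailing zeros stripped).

Answer: 16

Derivation:
Executing turtle program step by step:
Start: pos=(0,0), heading=0, pen down
FD 16: (0,0) -> (16,0) [heading=0, draw]
LT 30: heading 0 -> 30
RT 5: heading 30 -> 25
LT 30: heading 25 -> 55
PD: pen down
PU: pen up
FD 20: (16,0) -> (27.472,16.383) [heading=55, move]
LT 243: heading 55 -> 298
FD 11: (27.472,16.383) -> (32.636,6.671) [heading=298, move]
FD 18: (32.636,6.671) -> (41.086,-9.222) [heading=298, move]
RT 30: heading 298 -> 268
PU: pen up
RT 60: heading 268 -> 208
FD 17: (41.086,-9.222) -> (26.076,-17.203) [heading=208, move]
BK 14: (26.076,-17.203) -> (38.437,-10.631) [heading=208, move]
Final: pos=(38.437,-10.631), heading=208, 1 segment(s) drawn

Segment lengths:
  seg 1: (0,0) -> (16,0), length = 16
Total = 16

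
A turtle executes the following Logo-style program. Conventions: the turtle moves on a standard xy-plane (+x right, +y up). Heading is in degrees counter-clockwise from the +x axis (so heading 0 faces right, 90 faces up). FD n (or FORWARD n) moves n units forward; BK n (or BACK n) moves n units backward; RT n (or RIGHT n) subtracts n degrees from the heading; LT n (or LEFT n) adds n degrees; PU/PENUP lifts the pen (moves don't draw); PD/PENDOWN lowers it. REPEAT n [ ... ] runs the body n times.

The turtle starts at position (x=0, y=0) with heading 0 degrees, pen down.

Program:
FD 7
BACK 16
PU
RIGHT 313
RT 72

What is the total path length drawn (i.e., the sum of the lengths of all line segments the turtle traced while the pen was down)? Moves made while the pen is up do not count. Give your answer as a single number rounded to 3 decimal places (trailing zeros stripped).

Executing turtle program step by step:
Start: pos=(0,0), heading=0, pen down
FD 7: (0,0) -> (7,0) [heading=0, draw]
BK 16: (7,0) -> (-9,0) [heading=0, draw]
PU: pen up
RT 313: heading 0 -> 47
RT 72: heading 47 -> 335
Final: pos=(-9,0), heading=335, 2 segment(s) drawn

Segment lengths:
  seg 1: (0,0) -> (7,0), length = 7
  seg 2: (7,0) -> (-9,0), length = 16
Total = 23

Answer: 23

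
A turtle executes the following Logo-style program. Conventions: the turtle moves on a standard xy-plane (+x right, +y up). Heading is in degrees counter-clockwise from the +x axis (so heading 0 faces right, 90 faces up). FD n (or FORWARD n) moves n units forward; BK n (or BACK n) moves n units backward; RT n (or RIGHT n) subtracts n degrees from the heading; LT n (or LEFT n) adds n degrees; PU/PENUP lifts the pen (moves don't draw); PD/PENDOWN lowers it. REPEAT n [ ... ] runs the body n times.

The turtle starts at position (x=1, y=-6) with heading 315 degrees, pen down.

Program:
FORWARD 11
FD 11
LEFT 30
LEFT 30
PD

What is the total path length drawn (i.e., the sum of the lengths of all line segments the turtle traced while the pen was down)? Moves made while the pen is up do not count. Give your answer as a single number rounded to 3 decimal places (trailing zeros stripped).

Executing turtle program step by step:
Start: pos=(1,-6), heading=315, pen down
FD 11: (1,-6) -> (8.778,-13.778) [heading=315, draw]
FD 11: (8.778,-13.778) -> (16.556,-21.556) [heading=315, draw]
LT 30: heading 315 -> 345
LT 30: heading 345 -> 15
PD: pen down
Final: pos=(16.556,-21.556), heading=15, 2 segment(s) drawn

Segment lengths:
  seg 1: (1,-6) -> (8.778,-13.778), length = 11
  seg 2: (8.778,-13.778) -> (16.556,-21.556), length = 11
Total = 22

Answer: 22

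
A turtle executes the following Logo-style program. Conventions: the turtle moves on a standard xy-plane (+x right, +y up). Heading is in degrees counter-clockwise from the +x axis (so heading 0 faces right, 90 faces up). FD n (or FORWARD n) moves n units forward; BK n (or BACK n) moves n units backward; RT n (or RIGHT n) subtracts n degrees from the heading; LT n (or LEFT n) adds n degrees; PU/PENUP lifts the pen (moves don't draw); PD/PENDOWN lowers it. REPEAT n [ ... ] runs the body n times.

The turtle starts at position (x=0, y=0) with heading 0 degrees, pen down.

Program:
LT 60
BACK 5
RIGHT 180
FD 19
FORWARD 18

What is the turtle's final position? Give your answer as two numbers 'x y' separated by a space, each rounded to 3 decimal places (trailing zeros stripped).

Answer: -21 -36.373

Derivation:
Executing turtle program step by step:
Start: pos=(0,0), heading=0, pen down
LT 60: heading 0 -> 60
BK 5: (0,0) -> (-2.5,-4.33) [heading=60, draw]
RT 180: heading 60 -> 240
FD 19: (-2.5,-4.33) -> (-12,-20.785) [heading=240, draw]
FD 18: (-12,-20.785) -> (-21,-36.373) [heading=240, draw]
Final: pos=(-21,-36.373), heading=240, 3 segment(s) drawn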